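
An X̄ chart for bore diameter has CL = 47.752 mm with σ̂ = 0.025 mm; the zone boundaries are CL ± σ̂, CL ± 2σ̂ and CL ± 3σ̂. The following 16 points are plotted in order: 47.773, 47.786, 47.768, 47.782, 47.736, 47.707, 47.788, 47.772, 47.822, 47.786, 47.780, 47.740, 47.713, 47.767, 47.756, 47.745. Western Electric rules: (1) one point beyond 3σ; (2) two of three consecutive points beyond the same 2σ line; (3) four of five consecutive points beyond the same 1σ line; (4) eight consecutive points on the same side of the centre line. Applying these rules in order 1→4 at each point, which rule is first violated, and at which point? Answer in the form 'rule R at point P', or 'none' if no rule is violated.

rule 3 at point 11

Zone of each point (C = within 1σ̂, B = 1σ̂–2σ̂, A = 2σ̂–3σ̂, * = beyond 3σ̂; sign = side of CL): 1:+C, 2:+B, 3:+C, 4:+B, 5:-C, 6:-B, 7:+B, 8:+C, 9:+A, 10:+B, 11:+B, 12:-C, 13:-B, 14:+C, 15:+C, 16:-C
Rule 3 (four of five consecutive points beyond the same 1σ limit) is satisfied at point 11.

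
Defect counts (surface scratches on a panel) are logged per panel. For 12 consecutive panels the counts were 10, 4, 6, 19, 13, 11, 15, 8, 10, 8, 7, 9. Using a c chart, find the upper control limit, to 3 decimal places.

c̄ = (10 + 4 + 6 + 19 + 13 + 11 + 15 + 8 + 10 + 8 + 7 + 9) / 12 = 120 / 12 = 10.0000
UCL = c̄ + 3√c̄ = 10.0000 + 3 × √10.0000 = 10.0000 + 3 × 3.1623 = 19.4868

19.487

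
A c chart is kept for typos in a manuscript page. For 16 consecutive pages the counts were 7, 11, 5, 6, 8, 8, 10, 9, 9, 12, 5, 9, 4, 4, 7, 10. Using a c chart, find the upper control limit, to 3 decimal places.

16.102

c̄ = (7 + 11 + 5 + 6 + 8 + 8 + 10 + 9 + 9 + 12 + 5 + 9 + 4 + 4 + 7 + 10) / 16 = 124 / 16 = 7.7500
UCL = c̄ + 3√c̄ = 7.7500 + 3 × √7.7500 = 7.7500 + 3 × 2.7839 = 16.1016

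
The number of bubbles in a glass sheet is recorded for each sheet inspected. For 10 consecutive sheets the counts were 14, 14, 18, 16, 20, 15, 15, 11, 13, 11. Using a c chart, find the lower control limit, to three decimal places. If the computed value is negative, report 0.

c̄ = (14 + 14 + 18 + 16 + 20 + 15 + 15 + 11 + 13 + 11) / 10 = 147 / 10 = 14.7000
LCL = c̄ − 3√c̄ = 14.7000 − 3 × 3.8341 = 3.1978

3.198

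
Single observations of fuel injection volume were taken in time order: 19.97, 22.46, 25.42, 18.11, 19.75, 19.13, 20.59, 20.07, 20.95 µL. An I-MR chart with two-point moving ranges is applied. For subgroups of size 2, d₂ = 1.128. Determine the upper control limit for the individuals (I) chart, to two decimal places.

26.66

X̄ = (19.97 + 22.46 + 25.42 + 18.11 + 19.75 + 19.13 + 20.59 + 20.07 + 20.95) / 9 = 20.7167
Moving ranges: 2.49, 2.96, 7.31, 1.64, 0.62, 1.46, 0.52, 0.88; M̄R̄ = 17.8800 / 8 = 2.2350
UCL = X̄ + 3·M̄R̄/d₂ = 20.7167 + 3 × 2.2350 / 1.128 = 26.6608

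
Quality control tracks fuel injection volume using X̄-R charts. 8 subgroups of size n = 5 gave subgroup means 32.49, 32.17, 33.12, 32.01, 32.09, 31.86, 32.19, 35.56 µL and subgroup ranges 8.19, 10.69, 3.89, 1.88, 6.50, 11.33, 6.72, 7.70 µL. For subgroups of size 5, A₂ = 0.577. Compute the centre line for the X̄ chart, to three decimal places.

32.686

X̄̄ = (32.49 + 32.17 + 33.12 + 32.01 + 32.09 + 31.86 + 32.19 + 35.56) / 8 = 261.4900 / 8 = 32.6863
CL = X̄̄ = 32.6863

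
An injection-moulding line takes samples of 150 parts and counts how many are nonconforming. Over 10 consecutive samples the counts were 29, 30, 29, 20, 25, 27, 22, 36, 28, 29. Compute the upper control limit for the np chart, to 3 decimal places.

p̄ = Σdᵢ / (k·n) = 275 / (10 × 150) = 0.18333
UCL = np̄ + 3·√(np̄(1−p̄)) = 27.5000 + 3 × √(27.5000×0.81667) = 27.5000 + 3 × 4.7390 = 41.7171

41.717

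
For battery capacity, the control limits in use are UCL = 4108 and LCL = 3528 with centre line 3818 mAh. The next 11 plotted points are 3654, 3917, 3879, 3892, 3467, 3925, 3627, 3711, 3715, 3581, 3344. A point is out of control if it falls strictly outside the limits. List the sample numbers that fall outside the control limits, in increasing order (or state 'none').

5, 11

Compare each point to [3528, 4108]: sample 5 = 3467 < LCL; sample 11 = 3344 < LCL.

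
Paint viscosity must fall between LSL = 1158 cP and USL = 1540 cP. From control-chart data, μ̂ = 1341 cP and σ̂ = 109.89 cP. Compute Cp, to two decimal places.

Cp = (USL − LSL) / (6σ̂) = (1540 − 1158) / (6 × 109.89) = 382.0000 / 659.3400 = 0.5794

0.58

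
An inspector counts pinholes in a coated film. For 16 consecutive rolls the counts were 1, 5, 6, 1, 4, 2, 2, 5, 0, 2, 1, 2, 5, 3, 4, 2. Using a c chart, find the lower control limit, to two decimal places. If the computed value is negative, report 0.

c̄ = (1 + 5 + 6 + 1 + 4 + 2 + 2 + 5 + 0 + 2 + 1 + 2 + 5 + 3 + 4 + 2) / 16 = 45 / 16 = 2.8125
LCL = c̄ − 3√c̄ = 2.8125 − 3 × 1.6771 = -2.2187 → 0 (cannot be negative)

0.00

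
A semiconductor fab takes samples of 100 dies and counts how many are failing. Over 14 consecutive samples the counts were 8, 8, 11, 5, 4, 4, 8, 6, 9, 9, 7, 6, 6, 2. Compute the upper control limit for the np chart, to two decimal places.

14.11

p̄ = Σdᵢ / (k·n) = 93 / (14 × 100) = 0.06643
UCL = np̄ + 3·√(np̄(1−p̄)) = 6.6429 + 3 × √(6.6429×0.93357) = 6.6429 + 3 × 2.4903 = 14.1137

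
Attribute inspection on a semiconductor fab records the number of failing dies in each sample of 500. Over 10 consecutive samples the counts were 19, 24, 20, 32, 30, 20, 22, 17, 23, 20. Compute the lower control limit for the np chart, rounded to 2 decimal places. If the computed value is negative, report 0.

p̄ = Σdᵢ / (k·n) = 227 / (10 × 500) = 0.04540
LCL = np̄ − 3·√(np̄(1−p̄)) = 22.7000 − 3 × 4.6550 = 8.7349

8.73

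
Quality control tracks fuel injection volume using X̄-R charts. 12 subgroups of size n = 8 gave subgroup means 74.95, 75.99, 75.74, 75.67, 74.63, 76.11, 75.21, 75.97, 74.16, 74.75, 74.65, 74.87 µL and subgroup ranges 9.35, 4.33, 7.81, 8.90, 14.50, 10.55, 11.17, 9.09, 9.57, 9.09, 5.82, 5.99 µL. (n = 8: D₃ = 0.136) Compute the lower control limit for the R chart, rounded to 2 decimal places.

1.20

R̄ = (9.35 + 4.33 + 7.81 + 8.90 + 14.50 + 10.55 + 11.17 + 9.09 + 9.57 + 9.09 + 5.82 + 5.99) / 12 = 106.1700 / 12 = 8.8475
LCL_R = D₃·R̄ = 0.136 × 8.8475 = 1.2033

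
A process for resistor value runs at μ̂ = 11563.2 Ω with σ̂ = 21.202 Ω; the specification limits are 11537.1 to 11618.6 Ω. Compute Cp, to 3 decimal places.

0.641

Cp = (USL − LSL) / (6σ̂) = (11618.6 − 11537.1) / (6 × 21.202) = 81.5000 / 127.2120 = 0.6407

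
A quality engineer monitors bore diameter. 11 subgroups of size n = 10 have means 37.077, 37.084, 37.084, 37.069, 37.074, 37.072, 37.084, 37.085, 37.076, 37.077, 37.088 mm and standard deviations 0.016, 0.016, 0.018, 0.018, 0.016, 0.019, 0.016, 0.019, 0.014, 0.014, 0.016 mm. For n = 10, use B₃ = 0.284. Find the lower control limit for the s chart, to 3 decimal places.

0.005

s̄ = (0.016 + 0.016 + 0.018 + 0.018 + 0.016 + 0.019 + 0.016 + 0.019 + 0.014 + 0.014 + 0.016) / 11 = 0.0165
LCL_s = B₃·s̄ = 0.284 × 0.0165 = 0.0047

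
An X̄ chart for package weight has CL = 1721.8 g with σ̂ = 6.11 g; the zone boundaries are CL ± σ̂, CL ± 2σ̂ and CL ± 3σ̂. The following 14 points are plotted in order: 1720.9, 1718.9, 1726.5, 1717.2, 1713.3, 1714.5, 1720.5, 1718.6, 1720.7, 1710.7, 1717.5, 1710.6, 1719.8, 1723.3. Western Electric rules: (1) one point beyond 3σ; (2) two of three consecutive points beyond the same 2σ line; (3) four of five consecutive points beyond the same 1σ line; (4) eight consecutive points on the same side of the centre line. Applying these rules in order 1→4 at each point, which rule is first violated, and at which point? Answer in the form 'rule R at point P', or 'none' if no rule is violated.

rule 4 at point 11

Zone of each point (C = within 1σ̂, B = 1σ̂–2σ̂, A = 2σ̂–3σ̂, * = beyond 3σ̂; sign = side of CL): 1:-C, 2:-C, 3:+C, 4:-C, 5:-B, 6:-B, 7:-C, 8:-C, 9:-C, 10:-B, 11:-C, 12:-B, 13:-C, 14:+C
Rule 4 (eight consecutive points on the same side of the centre line) is satisfied at point 11.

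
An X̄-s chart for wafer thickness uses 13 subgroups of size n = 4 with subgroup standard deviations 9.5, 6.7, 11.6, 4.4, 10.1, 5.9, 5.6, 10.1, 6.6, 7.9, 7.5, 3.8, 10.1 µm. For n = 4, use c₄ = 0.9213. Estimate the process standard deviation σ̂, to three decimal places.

8.333

s̄ = (9.5 + 6.7 + 11.6 + 4.4 + 10.1 + 5.9 + 5.6 + 10.1 + 6.6 + 7.9 + 7.5 + 3.8 + 10.1) / 13 = 7.6769
σ̂ = s̄ / c₄ = 7.6769 / 0.9213 = 8.3327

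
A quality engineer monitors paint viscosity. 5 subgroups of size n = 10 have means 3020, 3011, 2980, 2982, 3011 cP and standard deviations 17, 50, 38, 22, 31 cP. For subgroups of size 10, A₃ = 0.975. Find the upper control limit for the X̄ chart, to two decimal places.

3031.61

X̄̄ = (3020 + 3011 + 2980 + 2982 + 3011) / 5 = 3000.8000
s̄ = (17 + 50 + 38 + 22 + 31) / 5 = 31.6000
UCL = X̄̄ + A₃·s̄ = 3000.8000 + 0.975 × 31.6000 = 3031.6100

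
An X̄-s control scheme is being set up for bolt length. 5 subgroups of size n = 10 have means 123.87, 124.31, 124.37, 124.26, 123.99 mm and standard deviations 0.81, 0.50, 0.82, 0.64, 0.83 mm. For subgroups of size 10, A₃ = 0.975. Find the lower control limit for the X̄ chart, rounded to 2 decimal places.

X̄̄ = (123.87 + 124.31 + 124.37 + 124.26 + 123.99) / 5 = 124.1600
s̄ = (0.81 + 0.50 + 0.82 + 0.64 + 0.83) / 5 = 0.7200
LCL = X̄̄ − A₃·s̄ = 124.1600 − 0.975 × 0.7200 = 123.4580

123.46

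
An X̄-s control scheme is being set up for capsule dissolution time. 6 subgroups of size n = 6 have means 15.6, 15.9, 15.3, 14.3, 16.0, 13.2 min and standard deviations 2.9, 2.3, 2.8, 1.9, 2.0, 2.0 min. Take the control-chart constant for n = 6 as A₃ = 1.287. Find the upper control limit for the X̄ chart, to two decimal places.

18.03

X̄̄ = (15.6 + 15.9 + 15.3 + 14.3 + 16.0 + 13.2) / 6 = 15.0500
s̄ = (2.9 + 2.3 + 2.8 + 1.9 + 2.0 + 2.0) / 6 = 2.3167
UCL = X̄̄ + A₃·s̄ = 15.0500 + 1.287 × 2.3167 = 18.0315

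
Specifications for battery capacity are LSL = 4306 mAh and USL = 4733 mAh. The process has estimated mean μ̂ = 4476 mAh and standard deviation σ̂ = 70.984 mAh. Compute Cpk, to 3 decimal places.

0.798

Cpu = (USL − μ̂) / (3σ̂) = (4733 − 4476) / (3 × 70.984) = 1.2068; Cpl = (μ̂ − LSL) / (3σ̂) = (4476 − 4306) / (3 × 70.984) = 0.7983; Cpk = min(Cpu, Cpl) = 0.7983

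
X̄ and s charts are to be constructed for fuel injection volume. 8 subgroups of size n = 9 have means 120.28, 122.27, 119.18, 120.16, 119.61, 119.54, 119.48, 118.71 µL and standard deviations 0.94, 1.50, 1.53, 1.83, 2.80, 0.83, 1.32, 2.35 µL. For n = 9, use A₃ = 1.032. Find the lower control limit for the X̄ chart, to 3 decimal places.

118.214

X̄̄ = (120.28 + 122.27 + 119.18 + 120.16 + 119.61 + 119.54 + 119.48 + 118.71) / 8 = 119.9038
s̄ = (0.94 + 1.50 + 1.53 + 1.83 + 2.80 + 0.83 + 1.32 + 2.35) / 8 = 1.6375
LCL = X̄̄ − A₃·s̄ = 119.9038 − 1.032 × 1.6375 = 118.2139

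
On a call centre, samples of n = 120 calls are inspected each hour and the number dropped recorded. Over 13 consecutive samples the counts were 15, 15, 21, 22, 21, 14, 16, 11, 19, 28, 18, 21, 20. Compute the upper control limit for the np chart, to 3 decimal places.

p̄ = Σdᵢ / (k·n) = 241 / (13 × 120) = 0.15449
UCL = np̄ + 3·√(np̄(1−p̄)) = 18.5385 + 3 × √(18.5385×0.84551) = 18.5385 + 3 × 3.9591 = 30.4158

30.416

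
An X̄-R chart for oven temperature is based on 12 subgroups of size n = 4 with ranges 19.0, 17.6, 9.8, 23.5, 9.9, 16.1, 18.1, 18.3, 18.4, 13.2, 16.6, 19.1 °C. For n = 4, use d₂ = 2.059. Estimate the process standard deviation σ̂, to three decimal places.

R̄ = (19.0 + 17.6 + 9.8 + 23.5 + 9.9 + 16.1 + 18.1 + 18.3 + 18.4 + 13.2 + 16.6 + 19.1) / 12 = 16.6333
σ̂ = R̄ / d₂ = 16.6333 / 2.059 = 8.0784

8.078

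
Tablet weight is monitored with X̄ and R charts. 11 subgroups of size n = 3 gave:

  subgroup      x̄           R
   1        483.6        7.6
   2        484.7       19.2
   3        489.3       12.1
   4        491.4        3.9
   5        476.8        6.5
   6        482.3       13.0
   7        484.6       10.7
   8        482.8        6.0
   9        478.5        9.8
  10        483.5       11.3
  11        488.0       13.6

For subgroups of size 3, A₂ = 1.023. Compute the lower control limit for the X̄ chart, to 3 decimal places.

X̄̄ = (483.6 + 484.7 + 489.3 + 491.4 + 476.8 + 482.3 + 484.6 + 482.8 + 478.5 + 483.5 + 488.0) / 11 = 5325.5000 / 11 = 484.1364
R̄ = (7.6 + 19.2 + 12.1 + 3.9 + 6.5 + 13.0 + 10.7 + 6.0 + 9.8 + 11.3 + 13.6) / 11 = 113.7000 / 11 = 10.3364
LCL = X̄̄ − A₂·R̄ = 484.1364 − 1.023 × 10.3364 = 473.5623

473.562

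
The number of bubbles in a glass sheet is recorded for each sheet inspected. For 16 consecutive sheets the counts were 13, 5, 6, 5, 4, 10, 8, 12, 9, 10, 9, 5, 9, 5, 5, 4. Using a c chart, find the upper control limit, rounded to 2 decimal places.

c̄ = (13 + 5 + 6 + 5 + 4 + 10 + 8 + 12 + 9 + 10 + 9 + 5 + 9 + 5 + 5 + 4) / 16 = 119 / 16 = 7.4375
UCL = c̄ + 3√c̄ = 7.4375 + 3 × √7.4375 = 7.4375 + 3 × 2.7272 = 15.6190

15.62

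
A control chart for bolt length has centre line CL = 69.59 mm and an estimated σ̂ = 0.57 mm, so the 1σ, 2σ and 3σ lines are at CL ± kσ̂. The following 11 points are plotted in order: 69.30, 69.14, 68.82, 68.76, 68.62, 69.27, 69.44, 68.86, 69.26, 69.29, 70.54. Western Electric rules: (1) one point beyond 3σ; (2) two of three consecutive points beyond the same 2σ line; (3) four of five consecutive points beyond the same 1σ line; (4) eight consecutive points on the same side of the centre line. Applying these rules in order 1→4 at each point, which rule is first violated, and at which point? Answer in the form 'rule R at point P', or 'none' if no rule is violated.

rule 4 at point 8

Zone of each point (C = within 1σ̂, B = 1σ̂–2σ̂, A = 2σ̂–3σ̂, * = beyond 3σ̂; sign = side of CL): 1:-C, 2:-C, 3:-B, 4:-B, 5:-B, 6:-C, 7:-C, 8:-B, 9:-C, 10:-C, 11:+B
Rule 4 (eight consecutive points on the same side of the centre line) is satisfied at point 8.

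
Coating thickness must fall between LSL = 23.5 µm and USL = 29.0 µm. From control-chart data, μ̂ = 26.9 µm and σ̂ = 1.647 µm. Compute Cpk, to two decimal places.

0.43

Cpu = (USL − μ̂) / (3σ̂) = (29.0 − 26.9) / (3 × 1.647) = 0.4250; Cpl = (μ̂ − LSL) / (3σ̂) = (26.9 − 23.5) / (3 × 1.647) = 0.6881; Cpk = min(Cpu, Cpl) = 0.4250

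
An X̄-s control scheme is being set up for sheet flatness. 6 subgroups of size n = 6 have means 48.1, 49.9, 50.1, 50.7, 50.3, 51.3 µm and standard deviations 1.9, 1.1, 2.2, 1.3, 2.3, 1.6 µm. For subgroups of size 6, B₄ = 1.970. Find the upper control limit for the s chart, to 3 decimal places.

s̄ = (1.9 + 1.1 + 2.2 + 1.3 + 2.3 + 1.6) / 6 = 1.7333
UCL_s = B₄·s̄ = 1.970 × 1.7333 = 3.4147

3.415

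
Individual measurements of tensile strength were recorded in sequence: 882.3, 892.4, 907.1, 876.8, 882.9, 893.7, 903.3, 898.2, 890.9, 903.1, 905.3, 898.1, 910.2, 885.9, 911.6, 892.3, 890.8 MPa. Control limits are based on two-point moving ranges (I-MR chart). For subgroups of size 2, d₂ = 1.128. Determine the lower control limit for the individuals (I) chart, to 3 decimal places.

X̄ = (882.3 + 892.4 + 907.1 + 876.8 + 882.9 + 893.7 + 903.3 + 898.2 + 890.9 + 903.1 + 905.3 + 898.1 + 910.2 + 885.9 + 911.6 + 892.3 + 890.8) / 17 = 895.5824
Moving ranges: 10.1, 14.7, 30.3, 6.1, 10.8, 9.6, 5.1, 7.3, 12.2, 2.2, 7.2, 12.1, 24.3, 25.7, 19.3, 1.5; M̄R̄ = 198.5000 / 16 = 12.4062
LCL = X̄ − 3·M̄R̄/d₂ = 895.5824 − 3 × 12.4062 / 1.128 = 862.5870

862.587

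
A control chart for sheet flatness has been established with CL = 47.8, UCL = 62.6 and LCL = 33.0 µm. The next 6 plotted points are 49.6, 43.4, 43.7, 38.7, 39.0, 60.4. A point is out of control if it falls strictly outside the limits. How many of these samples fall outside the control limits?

All 6 points lie within [33.0, 62.6].

0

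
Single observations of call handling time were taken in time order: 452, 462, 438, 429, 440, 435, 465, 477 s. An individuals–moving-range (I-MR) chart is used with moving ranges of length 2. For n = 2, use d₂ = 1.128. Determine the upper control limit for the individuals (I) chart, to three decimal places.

X̄ = (452 + 462 + 438 + 429 + 440 + 435 + 465 + 477) / 8 = 449.7500
Moving ranges: 10, 24, 9, 11, 5, 30, 12; M̄R̄ = 101.0000 / 7 = 14.4286
UCL = X̄ + 3·M̄R̄/d₂ = 449.7500 + 3 × 14.4286 / 1.128 = 488.1239

488.124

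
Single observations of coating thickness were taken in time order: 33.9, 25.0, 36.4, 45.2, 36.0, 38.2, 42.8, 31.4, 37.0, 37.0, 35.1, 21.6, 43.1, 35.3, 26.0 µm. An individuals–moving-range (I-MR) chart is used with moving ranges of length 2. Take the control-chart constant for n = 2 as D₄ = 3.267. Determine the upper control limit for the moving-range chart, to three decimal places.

27.093

Moving ranges: 8.9, 11.4, 8.8, 9.2, 2.2, 4.6, 11.4, 5.6, 0.0, 1.9, 13.5, 21.5, 7.8, 9.3; M̄R̄ = 116.1000 / 14 = 8.2929
UCL_MR = D₄·M̄R̄ = 3.267 × 8.2929 = 27.0928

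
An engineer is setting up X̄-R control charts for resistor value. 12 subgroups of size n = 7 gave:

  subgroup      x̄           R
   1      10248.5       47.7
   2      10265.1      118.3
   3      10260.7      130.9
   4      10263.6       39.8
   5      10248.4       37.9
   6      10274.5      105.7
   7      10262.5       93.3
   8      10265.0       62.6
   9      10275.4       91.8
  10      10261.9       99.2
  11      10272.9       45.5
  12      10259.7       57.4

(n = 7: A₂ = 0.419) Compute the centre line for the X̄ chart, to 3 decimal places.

X̄̄ = (10248.5 + 10265.1 + 10260.7 + 10263.6 + 10248.4 + 10274.5 + 10262.5 + 10265.0 + 10275.4 + 10261.9 + 10272.9 + 10259.7) / 12 = 123158.2000 / 12 = 10263.1833
CL = X̄̄ = 10263.1833

10263.183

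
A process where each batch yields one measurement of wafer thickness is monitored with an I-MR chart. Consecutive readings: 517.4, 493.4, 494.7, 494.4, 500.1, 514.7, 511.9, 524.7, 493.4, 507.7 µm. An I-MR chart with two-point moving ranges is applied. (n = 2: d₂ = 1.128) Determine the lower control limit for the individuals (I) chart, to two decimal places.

473.59

X̄ = (517.4 + 493.4 + 494.7 + 494.4 + 500.1 + 514.7 + 511.9 + 524.7 + 493.4 + 507.7) / 10 = 505.2400
Moving ranges: 24.0, 1.3, 0.3, 5.7, 14.6, 2.8, 12.8, 31.3, 14.3; M̄R̄ = 107.1000 / 9 = 11.9000
LCL = X̄ − 3·M̄R̄/d₂ = 505.2400 − 3 × 11.9000 / 1.128 = 473.5911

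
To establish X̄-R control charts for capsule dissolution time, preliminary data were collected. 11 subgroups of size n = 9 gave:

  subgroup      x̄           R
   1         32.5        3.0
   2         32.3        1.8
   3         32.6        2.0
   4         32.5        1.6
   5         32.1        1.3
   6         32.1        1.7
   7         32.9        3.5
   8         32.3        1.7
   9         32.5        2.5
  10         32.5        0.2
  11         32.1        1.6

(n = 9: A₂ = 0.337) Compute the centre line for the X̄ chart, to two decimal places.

32.40

X̄̄ = (32.5 + 32.3 + 32.6 + 32.5 + 32.1 + 32.1 + 32.9 + 32.3 + 32.5 + 32.5 + 32.1) / 11 = 356.4000 / 11 = 32.4000
CL = X̄̄ = 32.4000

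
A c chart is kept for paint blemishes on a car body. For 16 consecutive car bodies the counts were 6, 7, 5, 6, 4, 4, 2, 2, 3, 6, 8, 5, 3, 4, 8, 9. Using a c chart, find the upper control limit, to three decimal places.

c̄ = (6 + 7 + 5 + 6 + 4 + 4 + 2 + 2 + 3 + 6 + 8 + 5 + 3 + 4 + 8 + 9) / 16 = 82 / 16 = 5.1250
UCL = c̄ + 3√c̄ = 5.1250 + 3 × √5.1250 = 5.1250 + 3 × 2.2638 = 11.9165

11.917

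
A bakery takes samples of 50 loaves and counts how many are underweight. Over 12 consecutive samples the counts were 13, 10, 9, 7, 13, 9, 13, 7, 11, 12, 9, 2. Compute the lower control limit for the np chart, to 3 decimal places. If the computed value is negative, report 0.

p̄ = Σdᵢ / (k·n) = 115 / (12 × 50) = 0.19167
LCL = np̄ − 3·√(np̄(1−p̄)) = 9.5833 − 3 × 2.7833 = 1.2336

1.234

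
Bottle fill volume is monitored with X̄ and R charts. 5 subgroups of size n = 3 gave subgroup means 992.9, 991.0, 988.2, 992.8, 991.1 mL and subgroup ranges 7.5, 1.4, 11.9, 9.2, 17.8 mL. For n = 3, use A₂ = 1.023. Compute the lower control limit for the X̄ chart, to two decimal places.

981.42

X̄̄ = (992.9 + 991.0 + 988.2 + 992.8 + 991.1) / 5 = 4956.0000 / 5 = 991.2000
R̄ = (7.5 + 1.4 + 11.9 + 9.2 + 17.8) / 5 = 47.8000 / 5 = 9.5600
LCL = X̄̄ − A₂·R̄ = 991.2000 − 1.023 × 9.5600 = 981.4201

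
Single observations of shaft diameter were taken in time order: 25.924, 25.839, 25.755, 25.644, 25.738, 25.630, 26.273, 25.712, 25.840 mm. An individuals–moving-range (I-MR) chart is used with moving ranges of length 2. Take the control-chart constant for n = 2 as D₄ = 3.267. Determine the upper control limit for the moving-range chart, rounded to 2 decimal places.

Moving ranges: 0.085, 0.084, 0.111, 0.094, 0.108, 0.643, 0.561, 0.128; M̄R̄ = 1.8140 / 8 = 0.2268
UCL_MR = D₄·M̄R̄ = 3.267 × 0.2268 = 0.7408

0.74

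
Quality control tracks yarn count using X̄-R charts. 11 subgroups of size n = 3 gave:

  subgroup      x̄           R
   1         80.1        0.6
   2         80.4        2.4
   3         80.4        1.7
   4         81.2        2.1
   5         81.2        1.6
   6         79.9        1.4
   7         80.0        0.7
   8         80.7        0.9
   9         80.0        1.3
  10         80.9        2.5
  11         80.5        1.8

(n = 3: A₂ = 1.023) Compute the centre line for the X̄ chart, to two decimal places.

80.48

X̄̄ = (80.1 + 80.4 + 80.4 + 81.2 + 81.2 + 79.9 + 80.0 + 80.7 + 80.0 + 80.9 + 80.5) / 11 = 885.3000 / 11 = 80.4818
CL = X̄̄ = 80.4818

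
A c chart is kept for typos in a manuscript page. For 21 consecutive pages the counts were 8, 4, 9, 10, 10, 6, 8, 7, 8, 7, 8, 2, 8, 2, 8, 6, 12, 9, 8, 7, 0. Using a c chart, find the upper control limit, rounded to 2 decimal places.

c̄ = (8 + 4 + 9 + 10 + 10 + 6 + 8 + 7 + 8 + 7 + 8 + 2 + 8 + 2 + 8 + 6 + 12 + 9 + 8 + 7 + 0) / 21 = 147 / 21 = 7.0000
UCL = c̄ + 3√c̄ = 7.0000 + 3 × √7.0000 = 7.0000 + 3 × 2.6458 = 14.9373

14.94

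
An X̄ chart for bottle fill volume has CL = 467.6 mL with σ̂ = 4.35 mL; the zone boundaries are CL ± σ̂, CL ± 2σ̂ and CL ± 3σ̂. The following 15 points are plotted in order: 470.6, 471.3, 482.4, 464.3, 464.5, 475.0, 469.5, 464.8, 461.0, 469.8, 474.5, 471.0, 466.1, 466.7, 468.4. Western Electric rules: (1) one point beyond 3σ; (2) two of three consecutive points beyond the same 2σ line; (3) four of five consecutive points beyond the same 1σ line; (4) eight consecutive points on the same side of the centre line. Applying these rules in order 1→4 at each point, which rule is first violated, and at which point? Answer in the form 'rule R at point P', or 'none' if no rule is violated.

rule 1 at point 3

Zone of each point (C = within 1σ̂, B = 1σ̂–2σ̂, A = 2σ̂–3σ̂, * = beyond 3σ̂; sign = side of CL): 1:+C, 2:+C, 3:+*, 4:-C, 5:-C, 6:+B, 7:+C, 8:-C, 9:-B, 10:+C, 11:+B, 12:+C, 13:-C, 14:-C, 15:+C
Rule 1 (one point beyond the 3σ limits) is satisfied at point 3.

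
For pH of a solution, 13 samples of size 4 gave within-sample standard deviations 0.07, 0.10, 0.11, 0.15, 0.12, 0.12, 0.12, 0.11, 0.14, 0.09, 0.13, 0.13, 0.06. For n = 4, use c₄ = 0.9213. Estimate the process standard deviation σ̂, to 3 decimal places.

0.121

s̄ = (0.07 + 0.10 + 0.11 + 0.15 + 0.12 + 0.12 + 0.12 + 0.11 + 0.14 + 0.09 + 0.13 + 0.13 + 0.06) / 13 = 0.1115
σ̂ = s̄ / c₄ = 0.1115 / 0.9213 = 0.1211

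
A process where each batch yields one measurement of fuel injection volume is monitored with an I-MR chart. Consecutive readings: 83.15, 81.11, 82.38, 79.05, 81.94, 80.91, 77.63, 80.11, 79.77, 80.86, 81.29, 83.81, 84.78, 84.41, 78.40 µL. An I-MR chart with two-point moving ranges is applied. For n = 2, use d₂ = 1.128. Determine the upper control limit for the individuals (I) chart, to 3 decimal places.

X̄ = (83.15 + 81.11 + 82.38 + 79.05 + 81.94 + 80.91 + 77.63 + 80.11 + 79.77 + 80.86 + 81.29 + 83.81 + 84.78 + 84.41 + 78.40) / 15 = 81.3067
Moving ranges: 2.04, 1.27, 3.33, 2.89, 1.03, 3.28, 2.48, 0.34, 1.09, 0.43, 2.52, 0.97, 0.37, 6.01; M̄R̄ = 28.0500 / 14 = 2.0036
UCL = X̄ + 3·M̄R̄/d₂ = 81.3067 + 3 × 2.0036 / 1.128 = 86.6353

86.635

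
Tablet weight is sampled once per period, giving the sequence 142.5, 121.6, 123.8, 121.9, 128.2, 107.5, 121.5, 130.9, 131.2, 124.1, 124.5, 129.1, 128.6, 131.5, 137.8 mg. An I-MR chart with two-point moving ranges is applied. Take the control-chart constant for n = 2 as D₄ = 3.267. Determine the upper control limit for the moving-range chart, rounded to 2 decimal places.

22.75

Moving ranges: 20.9, 2.2, 1.9, 6.3, 20.7, 14.0, 9.4, 0.3, 7.1, 0.4, 4.6, 0.5, 2.9, 6.3; M̄R̄ = 97.5000 / 14 = 6.9643
UCL_MR = D₄·M̄R̄ = 3.267 × 6.9643 = 22.7523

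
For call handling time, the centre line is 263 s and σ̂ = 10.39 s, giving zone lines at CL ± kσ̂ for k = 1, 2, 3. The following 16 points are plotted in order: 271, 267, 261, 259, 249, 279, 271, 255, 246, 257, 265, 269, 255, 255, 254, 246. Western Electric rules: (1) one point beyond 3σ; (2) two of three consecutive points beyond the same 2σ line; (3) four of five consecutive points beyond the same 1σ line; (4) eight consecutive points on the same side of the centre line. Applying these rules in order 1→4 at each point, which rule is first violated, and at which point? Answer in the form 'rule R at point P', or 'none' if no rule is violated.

Zone of each point (C = within 1σ̂, B = 1σ̂–2σ̂, A = 2σ̂–3σ̂, * = beyond 3σ̂; sign = side of CL): 1:+C, 2:+C, 3:-C, 4:-C, 5:-B, 6:+B, 7:+C, 8:-C, 9:-B, 10:-C, 11:+C, 12:+C, 13:-C, 14:-C, 15:-C, 16:-B
No rule fires across all 16 points.

none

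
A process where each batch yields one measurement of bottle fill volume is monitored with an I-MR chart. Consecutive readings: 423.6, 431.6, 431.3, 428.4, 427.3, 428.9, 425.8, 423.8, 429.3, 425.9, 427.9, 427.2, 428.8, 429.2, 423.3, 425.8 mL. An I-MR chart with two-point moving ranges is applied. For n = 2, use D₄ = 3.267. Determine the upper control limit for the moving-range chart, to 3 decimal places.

Moving ranges: 8.0, 0.3, 2.9, 1.1, 1.6, 3.1, 2.0, 5.5, 3.4, 2.0, 0.7, 1.6, 0.4, 5.9, 2.5; M̄R̄ = 41.0000 / 15 = 2.7333
UCL_MR = D₄·M̄R̄ = 3.267 × 2.7333 = 8.9298

8.930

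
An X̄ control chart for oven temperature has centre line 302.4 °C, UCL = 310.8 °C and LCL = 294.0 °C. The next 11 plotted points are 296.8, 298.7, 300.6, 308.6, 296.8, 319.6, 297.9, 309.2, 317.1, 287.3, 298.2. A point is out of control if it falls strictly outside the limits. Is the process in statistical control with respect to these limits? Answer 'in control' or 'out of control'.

out of control

Compare each point to [294.0, 310.8]: sample 6 = 319.6 > UCL; sample 9 = 317.1 > UCL; sample 10 = 287.3 < LCL.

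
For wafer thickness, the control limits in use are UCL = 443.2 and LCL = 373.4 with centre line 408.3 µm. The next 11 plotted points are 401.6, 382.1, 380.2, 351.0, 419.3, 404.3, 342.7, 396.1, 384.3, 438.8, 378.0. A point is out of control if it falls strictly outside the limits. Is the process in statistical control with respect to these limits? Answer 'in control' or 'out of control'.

out of control

Compare each point to [373.4, 443.2]: sample 4 = 351.0 < LCL; sample 7 = 342.7 < LCL.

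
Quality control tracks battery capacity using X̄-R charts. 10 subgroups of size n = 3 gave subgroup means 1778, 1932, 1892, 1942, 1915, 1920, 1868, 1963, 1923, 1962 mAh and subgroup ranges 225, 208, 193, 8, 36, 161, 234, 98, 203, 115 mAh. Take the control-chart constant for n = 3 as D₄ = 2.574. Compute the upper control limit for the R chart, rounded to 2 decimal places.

381.21

R̄ = (225 + 208 + 193 + 8 + 36 + 161 + 234 + 98 + 203 + 115) / 10 = 1481.0000 / 10 = 148.1000
UCL_R = D₄·R̄ = 2.574 × 148.1000 = 381.2094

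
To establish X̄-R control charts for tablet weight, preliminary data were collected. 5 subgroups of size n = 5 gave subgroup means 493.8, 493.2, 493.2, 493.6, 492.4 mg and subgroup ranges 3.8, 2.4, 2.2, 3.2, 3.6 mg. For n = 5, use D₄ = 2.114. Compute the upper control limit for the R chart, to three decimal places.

6.427

R̄ = (3.8 + 2.4 + 2.2 + 3.2 + 3.6) / 5 = 15.2000 / 5 = 3.0400
UCL_R = D₄·R̄ = 2.114 × 3.0400 = 6.4266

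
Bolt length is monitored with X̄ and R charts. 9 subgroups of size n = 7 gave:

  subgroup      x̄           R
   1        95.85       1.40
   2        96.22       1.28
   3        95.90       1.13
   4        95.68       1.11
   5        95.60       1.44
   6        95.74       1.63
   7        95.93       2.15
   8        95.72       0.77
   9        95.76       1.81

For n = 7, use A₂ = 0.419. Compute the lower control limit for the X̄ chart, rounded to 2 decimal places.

X̄̄ = (95.85 + 96.22 + 95.90 + 95.68 + 95.60 + 95.74 + 95.93 + 95.72 + 95.76) / 9 = 862.4000 / 9 = 95.8222
R̄ = (1.40 + 1.28 + 1.13 + 1.11 + 1.44 + 1.63 + 2.15 + 0.77 + 1.81) / 9 = 12.7200 / 9 = 1.4133
LCL = X̄̄ − A₂·R̄ = 95.8222 − 0.419 × 1.4133 = 95.2300

95.23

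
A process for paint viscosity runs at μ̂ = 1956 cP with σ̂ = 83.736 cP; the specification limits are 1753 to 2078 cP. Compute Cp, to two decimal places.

Cp = (USL − LSL) / (6σ̂) = (2078 − 1753) / (6 × 83.736) = 325.0000 / 502.4160 = 0.6469

0.65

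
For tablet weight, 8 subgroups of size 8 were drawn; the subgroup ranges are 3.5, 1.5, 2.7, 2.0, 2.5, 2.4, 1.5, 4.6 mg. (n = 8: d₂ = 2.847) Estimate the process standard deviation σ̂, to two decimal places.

0.91

R̄ = (3.5 + 1.5 + 2.7 + 2.0 + 2.5 + 2.4 + 1.5 + 4.6) / 8 = 2.5875
σ̂ = R̄ / d₂ = 2.5875 / 2.847 = 0.9089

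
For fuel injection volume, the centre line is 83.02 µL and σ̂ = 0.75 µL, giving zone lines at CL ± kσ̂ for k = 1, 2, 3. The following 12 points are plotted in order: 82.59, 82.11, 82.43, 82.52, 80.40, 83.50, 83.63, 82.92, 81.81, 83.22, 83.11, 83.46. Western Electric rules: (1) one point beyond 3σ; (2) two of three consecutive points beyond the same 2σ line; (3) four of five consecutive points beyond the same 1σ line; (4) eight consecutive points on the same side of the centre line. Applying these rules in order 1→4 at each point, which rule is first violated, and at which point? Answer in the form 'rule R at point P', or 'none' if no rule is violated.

rule 1 at point 5

Zone of each point (C = within 1σ̂, B = 1σ̂–2σ̂, A = 2σ̂–3σ̂, * = beyond 3σ̂; sign = side of CL): 1:-C, 2:-B, 3:-C, 4:-C, 5:-*, 6:+C, 7:+C, 8:-C, 9:-B, 10:+C, 11:+C, 12:+C
Rule 1 (one point beyond the 3σ limits) is satisfied at point 5.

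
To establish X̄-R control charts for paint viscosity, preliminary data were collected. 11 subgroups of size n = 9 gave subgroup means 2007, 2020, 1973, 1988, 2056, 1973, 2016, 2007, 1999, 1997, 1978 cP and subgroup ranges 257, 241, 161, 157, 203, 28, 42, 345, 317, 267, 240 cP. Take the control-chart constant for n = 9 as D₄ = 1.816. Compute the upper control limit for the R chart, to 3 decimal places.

R̄ = (257 + 241 + 161 + 157 + 203 + 28 + 42 + 345 + 317 + 267 + 240) / 11 = 2258.0000 / 11 = 205.2727
UCL_R = D₄·R̄ = 1.816 × 205.2727 = 372.7753

372.775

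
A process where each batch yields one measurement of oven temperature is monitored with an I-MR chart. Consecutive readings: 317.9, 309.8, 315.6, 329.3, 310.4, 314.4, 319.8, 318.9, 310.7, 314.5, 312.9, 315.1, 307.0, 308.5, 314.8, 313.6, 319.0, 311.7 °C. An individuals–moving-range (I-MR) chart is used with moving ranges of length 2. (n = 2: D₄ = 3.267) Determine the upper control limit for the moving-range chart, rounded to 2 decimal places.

Moving ranges: 8.1, 5.8, 13.7, 18.9, 4.0, 5.4, 0.9, 8.2, 3.8, 1.6, 2.2, 8.1, 1.5, 6.3, 1.2, 5.4, 7.3; M̄R̄ = 102.4000 / 17 = 6.0235
UCL_MR = D₄·M̄R̄ = 3.267 × 6.0235 = 19.6789

19.68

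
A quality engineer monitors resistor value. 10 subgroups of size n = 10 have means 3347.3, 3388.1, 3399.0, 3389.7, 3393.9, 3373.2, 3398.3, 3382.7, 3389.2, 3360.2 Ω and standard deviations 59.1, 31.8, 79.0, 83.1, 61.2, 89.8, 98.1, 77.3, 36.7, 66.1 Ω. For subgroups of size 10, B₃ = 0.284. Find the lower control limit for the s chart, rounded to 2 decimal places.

19.37

s̄ = (59.1 + 31.8 + 79.0 + 83.1 + 61.2 + 89.8 + 98.1 + 77.3 + 36.7 + 66.1) / 10 = 68.2200
LCL_s = B₃·s̄ = 0.284 × 68.2200 = 19.3745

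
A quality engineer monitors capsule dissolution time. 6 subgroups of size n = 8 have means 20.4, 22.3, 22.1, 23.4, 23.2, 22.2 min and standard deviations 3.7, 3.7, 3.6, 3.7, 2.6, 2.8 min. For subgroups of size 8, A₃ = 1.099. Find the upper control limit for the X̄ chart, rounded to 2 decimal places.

25.95

X̄̄ = (20.4 + 22.3 + 22.1 + 23.4 + 23.2 + 22.2) / 6 = 22.2667
s̄ = (3.7 + 3.7 + 3.6 + 3.7 + 2.6 + 2.8) / 6 = 3.3500
UCL = X̄̄ + A₃·s̄ = 22.2667 + 1.099 × 3.3500 = 25.9483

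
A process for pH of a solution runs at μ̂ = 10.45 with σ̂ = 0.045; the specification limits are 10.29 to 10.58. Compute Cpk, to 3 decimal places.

0.963

Cpu = (USL − μ̂) / (3σ̂) = (10.58 − 10.45) / (3 × 0.045) = 0.9630; Cpl = (μ̂ − LSL) / (3σ̂) = (10.45 − 10.29) / (3 × 0.045) = 1.1852; Cpk = min(Cpu, Cpl) = 0.9630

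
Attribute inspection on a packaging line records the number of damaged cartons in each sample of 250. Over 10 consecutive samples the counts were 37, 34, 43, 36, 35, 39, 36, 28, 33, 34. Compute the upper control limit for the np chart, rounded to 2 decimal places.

52.06

p̄ = Σdᵢ / (k·n) = 355 / (10 × 250) = 0.14200
UCL = np̄ + 3·√(np̄(1−p̄)) = 35.5000 + 3 × √(35.5000×0.85800) = 35.5000 + 3 × 5.5190 = 52.0569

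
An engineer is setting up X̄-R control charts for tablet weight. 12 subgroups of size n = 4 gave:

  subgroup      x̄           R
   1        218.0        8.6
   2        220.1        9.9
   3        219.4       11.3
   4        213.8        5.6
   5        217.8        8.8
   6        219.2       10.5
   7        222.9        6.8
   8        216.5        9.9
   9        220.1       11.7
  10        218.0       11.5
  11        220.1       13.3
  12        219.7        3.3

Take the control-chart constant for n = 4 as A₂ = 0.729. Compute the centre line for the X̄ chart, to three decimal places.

218.800

X̄̄ = (218.0 + 220.1 + 219.4 + 213.8 + 217.8 + 219.2 + 222.9 + 216.5 + 220.1 + 218.0 + 220.1 + 219.7) / 12 = 2625.6000 / 12 = 218.8000
CL = X̄̄ = 218.8000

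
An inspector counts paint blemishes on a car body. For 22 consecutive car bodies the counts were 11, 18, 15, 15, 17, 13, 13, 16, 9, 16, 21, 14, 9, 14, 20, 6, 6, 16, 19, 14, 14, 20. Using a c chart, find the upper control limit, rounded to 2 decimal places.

25.73

c̄ = (11 + 18 + 15 + 15 + 17 + 13 + 13 + 16 + 9 + 16 + 21 + 14 + 9 + 14 + 20 + 6 + 6 + 16 + 19 + 14 + 14 + 20) / 22 = 316 / 22 = 14.3636
UCL = c̄ + 3√c̄ = 14.3636 + 3 × √14.3636 = 14.3636 + 3 × 3.7899 = 25.7335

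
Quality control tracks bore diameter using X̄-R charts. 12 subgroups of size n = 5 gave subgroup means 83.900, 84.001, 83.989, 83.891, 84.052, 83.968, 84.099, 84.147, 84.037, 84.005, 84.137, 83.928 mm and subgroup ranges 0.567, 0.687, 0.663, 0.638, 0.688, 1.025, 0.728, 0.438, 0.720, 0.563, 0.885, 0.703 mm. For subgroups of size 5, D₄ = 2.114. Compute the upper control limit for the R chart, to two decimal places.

R̄ = (0.567 + 0.687 + 0.663 + 0.638 + 0.688 + 1.025 + 0.728 + 0.438 + 0.720 + 0.563 + 0.885 + 0.703) / 12 = 8.3050 / 12 = 0.6921
UCL_R = D₄·R̄ = 2.114 × 0.6921 = 1.4631

1.46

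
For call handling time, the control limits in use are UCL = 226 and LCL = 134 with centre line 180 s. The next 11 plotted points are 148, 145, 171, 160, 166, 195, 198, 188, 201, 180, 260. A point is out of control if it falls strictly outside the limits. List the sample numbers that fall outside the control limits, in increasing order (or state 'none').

11

Compare each point to [134, 226]: sample 11 = 260 > UCL.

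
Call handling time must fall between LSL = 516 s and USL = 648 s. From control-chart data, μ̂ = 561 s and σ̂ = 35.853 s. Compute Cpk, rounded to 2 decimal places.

Cpu = (USL − μ̂) / (3σ̂) = (648 − 561) / (3 × 35.853) = 0.8089; Cpl = (μ̂ − LSL) / (3σ̂) = (561 − 516) / (3 × 35.853) = 0.4184; Cpk = min(Cpu, Cpl) = 0.4184

0.42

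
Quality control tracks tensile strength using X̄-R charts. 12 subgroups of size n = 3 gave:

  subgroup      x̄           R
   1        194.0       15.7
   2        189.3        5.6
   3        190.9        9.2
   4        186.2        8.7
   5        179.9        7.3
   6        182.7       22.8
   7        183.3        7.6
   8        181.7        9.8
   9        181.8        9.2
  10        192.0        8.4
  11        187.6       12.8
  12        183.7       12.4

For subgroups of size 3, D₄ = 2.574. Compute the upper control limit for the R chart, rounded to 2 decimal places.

27.78

R̄ = (15.7 + 5.6 + 9.2 + 8.7 + 7.3 + 22.8 + 7.6 + 9.8 + 9.2 + 8.4 + 12.8 + 12.4) / 12 = 129.5000 / 12 = 10.7917
UCL_R = D₄·R̄ = 2.574 × 10.7917 = 27.7777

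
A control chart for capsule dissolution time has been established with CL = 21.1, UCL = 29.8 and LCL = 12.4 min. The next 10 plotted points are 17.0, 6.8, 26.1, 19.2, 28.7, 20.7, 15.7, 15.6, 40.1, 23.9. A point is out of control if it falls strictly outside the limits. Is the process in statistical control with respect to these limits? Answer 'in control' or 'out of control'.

Compare each point to [12.4, 29.8]: sample 2 = 6.8 < LCL; sample 9 = 40.1 > UCL.

out of control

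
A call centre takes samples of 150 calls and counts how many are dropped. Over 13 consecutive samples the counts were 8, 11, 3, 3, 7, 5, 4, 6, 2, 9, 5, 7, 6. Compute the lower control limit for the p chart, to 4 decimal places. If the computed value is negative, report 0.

0.0000

p̄ = Σdᵢ / (k·n) = 76 / (13 × 150) = 0.03897
LCL = p̄ − 3·√(p̄(1−p̄)/n) = 0.03897 − 3 × 0.01580 = -0.00843 → 0 (negative, so LCL = 0)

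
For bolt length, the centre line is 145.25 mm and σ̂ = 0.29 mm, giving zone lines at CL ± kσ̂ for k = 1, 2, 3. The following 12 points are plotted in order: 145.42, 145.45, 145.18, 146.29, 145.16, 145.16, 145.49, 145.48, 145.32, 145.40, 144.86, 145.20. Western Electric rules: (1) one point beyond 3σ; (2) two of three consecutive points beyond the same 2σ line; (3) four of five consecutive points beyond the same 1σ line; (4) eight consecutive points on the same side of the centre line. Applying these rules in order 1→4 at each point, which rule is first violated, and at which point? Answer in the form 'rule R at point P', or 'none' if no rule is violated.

rule 1 at point 4

Zone of each point (C = within 1σ̂, B = 1σ̂–2σ̂, A = 2σ̂–3σ̂, * = beyond 3σ̂; sign = side of CL): 1:+C, 2:+C, 3:-C, 4:+*, 5:-C, 6:-C, 7:+C, 8:+C, 9:+C, 10:+C, 11:-B, 12:-C
Rule 1 (one point beyond the 3σ limits) is satisfied at point 4.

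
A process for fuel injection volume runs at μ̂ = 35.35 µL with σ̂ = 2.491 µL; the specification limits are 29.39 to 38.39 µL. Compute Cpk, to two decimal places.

Cpu = (USL − μ̂) / (3σ̂) = (38.39 − 35.35) / (3 × 2.491) = 0.4068; Cpl = (μ̂ − LSL) / (3σ̂) = (35.35 − 29.39) / (3 × 2.491) = 0.7975; Cpk = min(Cpu, Cpl) = 0.4068

0.41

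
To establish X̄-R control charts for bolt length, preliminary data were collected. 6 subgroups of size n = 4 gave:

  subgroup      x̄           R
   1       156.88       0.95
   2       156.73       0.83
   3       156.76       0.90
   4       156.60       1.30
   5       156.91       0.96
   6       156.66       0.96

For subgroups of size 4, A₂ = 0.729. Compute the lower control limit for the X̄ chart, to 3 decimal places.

156.040

X̄̄ = (156.88 + 156.73 + 156.76 + 156.60 + 156.91 + 156.66) / 6 = 940.5400 / 6 = 156.7567
R̄ = (0.95 + 0.83 + 0.90 + 1.30 + 0.96 + 0.96) / 6 = 5.9000 / 6 = 0.9833
LCL = X̄̄ − A₂·R̄ = 156.7567 − 0.729 × 0.9833 = 156.0398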